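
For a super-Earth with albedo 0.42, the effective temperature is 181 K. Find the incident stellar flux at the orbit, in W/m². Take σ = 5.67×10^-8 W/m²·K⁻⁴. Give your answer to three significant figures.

420 W/m²

From S(1−α)/4 = σT⁴: S = 4σT⁴/(1−α).
σT⁴ = 5.67×10⁻⁸·(181)⁴ = 60.86 W/m².
So S = 4×60.86/(1−0.42) = 419.7 W/m².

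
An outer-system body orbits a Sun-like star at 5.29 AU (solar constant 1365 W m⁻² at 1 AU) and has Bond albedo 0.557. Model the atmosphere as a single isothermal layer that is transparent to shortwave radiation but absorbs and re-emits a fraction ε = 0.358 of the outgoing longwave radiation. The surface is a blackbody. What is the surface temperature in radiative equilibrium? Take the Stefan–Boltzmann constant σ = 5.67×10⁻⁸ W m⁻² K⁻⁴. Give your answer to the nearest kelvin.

Irradiance scales as 1/d², so S = 1365 W m⁻² × (1/5.29)² = 48.78 W m⁻².
Effective emission temperature (TOA balance): σT_e⁴ = S(1−α)/4 = 5.402 W m⁻² → T_e = 98.80 K.
Surface balance with a leaky layer gives σT_s⁴ = σT_e⁴·2/(2−ε), so T_s = T_e·[2/(2−0.358)]^(1/4) = 103.8 K.

104 kelvin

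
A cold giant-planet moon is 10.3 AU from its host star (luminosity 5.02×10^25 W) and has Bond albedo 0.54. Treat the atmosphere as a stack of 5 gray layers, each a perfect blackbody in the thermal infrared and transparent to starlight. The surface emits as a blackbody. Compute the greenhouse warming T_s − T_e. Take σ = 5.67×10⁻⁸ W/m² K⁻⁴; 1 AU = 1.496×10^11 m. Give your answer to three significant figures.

24.3 kelvin

Orbital distance: d = 10.3 AU = 1.541×10^12 m.
Flux at the orbit: S = L/(4πd²) = 5.02×10^25/(4π·(1.54×10^12)²) = 1.683 W/m².
Top-of-atmosphere balance: σT_e⁴ = S(1−α)/4 = 0.1935 W/m² → T_e = 42.98 K.
Surface: T_s = (6)^¼·T_e = 67.27 K.
So the greenhouse effect raises the surface by 67.27 − 42.98 = 24.29 K.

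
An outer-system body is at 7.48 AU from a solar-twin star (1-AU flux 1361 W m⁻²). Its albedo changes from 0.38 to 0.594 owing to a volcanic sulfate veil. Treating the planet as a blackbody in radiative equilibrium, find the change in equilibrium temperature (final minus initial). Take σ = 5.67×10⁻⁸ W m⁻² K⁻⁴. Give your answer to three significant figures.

-9.07 kelvin

By the inverse-square law, S = 1361/7.48² = 24.33 W m⁻².
With α = 0.38, T₁ = 90.30 K.
With α = 0.594, T₂ = 81.23 K.
ΔT = T₂ − T₁ = -9.069 K.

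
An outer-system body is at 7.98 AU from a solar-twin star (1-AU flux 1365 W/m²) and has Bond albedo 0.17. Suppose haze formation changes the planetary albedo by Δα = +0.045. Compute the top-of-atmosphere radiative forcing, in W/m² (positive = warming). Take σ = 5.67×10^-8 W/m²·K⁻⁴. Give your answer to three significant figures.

-0.241 W/m²

By the inverse-square law, S = 1365/7.98² = 21.44 W/m².
TOA radiative forcing: ΔF = −S·Δα/4 = −21.44·(+0.045)/4 = -0.2411 W/m².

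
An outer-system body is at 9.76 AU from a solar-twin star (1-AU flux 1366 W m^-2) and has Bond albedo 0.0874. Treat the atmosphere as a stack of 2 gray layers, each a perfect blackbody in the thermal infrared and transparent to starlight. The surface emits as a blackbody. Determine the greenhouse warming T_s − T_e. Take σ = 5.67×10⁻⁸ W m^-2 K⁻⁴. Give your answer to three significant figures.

By the inverse-square law, S = 1366/9.76² = 14.34 W m^-2.
Top-of-atmosphere balance: σT_e⁴ = S(1−α)/4 = 3.272 W m^-2 → T_e = 87.16 K.
Surface: T_s = (3)^¼·T_e = 114.7 K.
Warming: T_s − T_e = 27.55 K.

27.5 K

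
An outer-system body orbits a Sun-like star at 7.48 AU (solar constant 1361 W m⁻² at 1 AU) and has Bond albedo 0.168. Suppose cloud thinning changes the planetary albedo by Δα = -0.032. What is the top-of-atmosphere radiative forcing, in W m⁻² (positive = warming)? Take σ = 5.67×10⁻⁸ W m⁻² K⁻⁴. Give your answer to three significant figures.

Flux at the orbit: S = 1361/(7.48)² = 24.33 W m⁻².
TOA radiative forcing: ΔF = −S·Δα/4 = −24.33·(-0.032)/4 = 0.1946 W m⁻².

0.195 W m⁻²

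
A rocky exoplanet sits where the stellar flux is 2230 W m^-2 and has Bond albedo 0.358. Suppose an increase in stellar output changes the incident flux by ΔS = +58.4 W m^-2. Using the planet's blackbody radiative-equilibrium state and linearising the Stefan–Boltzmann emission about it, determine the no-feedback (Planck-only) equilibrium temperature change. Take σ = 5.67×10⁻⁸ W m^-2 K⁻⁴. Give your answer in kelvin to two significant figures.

The baseline emission temperature is T_e = 281.9 K.
ΔF = Δ[S(1−α)]/4 = (1−0.358)·+58.4/4 = 9.373 W m^-2.
Linearising σT⁴ gives d(σT⁴)/dT = 4σT_e³ = 5.079 W m^-2 per K.
ΔT₀ = ΔF/λ_P = 9.373/5.079 = 1.85 K.

1.8 K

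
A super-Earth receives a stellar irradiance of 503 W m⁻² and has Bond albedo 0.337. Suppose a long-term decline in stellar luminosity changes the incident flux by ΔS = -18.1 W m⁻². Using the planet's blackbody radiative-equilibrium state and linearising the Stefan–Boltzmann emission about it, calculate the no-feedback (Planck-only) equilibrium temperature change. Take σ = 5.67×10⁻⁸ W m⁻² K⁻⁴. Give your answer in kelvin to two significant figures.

Unperturbed T_e = [503.0·(1−0.337)/(4σ)]^¼ = 195.8 K.
TOA radiative forcing: ΔF = (1−α)ΔS/4 = 0.663·(-18.1)/4 = -3.000 W m⁻².
The Planck feedback parameter is 4σT_e³ = 1.703 W m⁻²/K.
ΔT₀ = ΔF/λ_P = -3.000/1.703 = -1.76 K.

-1.8 K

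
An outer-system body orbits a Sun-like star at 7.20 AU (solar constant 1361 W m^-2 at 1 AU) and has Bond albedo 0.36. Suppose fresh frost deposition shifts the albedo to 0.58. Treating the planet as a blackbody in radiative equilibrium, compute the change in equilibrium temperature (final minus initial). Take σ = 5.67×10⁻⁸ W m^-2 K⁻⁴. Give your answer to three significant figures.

-9.27 kelvin

By the inverse-square law, S = 1361/7.20² = 26.25 W m^-2.
Before: T₁ = [26.25·0.64/(4σ)]^(1/4) = 92.78 K.
After:  T₂ = [26.25·0.42/(4σ)]^(1/4) = 83.50 K.
ΔT = T₂ − T₁ = -9.273 K.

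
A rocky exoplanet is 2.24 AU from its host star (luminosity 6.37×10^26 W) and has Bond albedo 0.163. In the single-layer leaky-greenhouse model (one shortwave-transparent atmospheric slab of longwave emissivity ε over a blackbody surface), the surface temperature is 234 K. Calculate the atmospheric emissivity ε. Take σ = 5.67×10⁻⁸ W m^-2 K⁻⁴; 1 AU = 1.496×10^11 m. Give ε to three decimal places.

d = 2.24 × 1.496×10^11 m = 3.351×10^11 m.
S = L/(4πd²) = 451.4 W m^-2.
First, T_e = [451.4·(1−0.163)/(4σ)]^(1/4) = 202.0 K.
Since (2−ε)/2 = (T_e/T_s)⁴ = 0.5556, ε = 0.8887.

0.889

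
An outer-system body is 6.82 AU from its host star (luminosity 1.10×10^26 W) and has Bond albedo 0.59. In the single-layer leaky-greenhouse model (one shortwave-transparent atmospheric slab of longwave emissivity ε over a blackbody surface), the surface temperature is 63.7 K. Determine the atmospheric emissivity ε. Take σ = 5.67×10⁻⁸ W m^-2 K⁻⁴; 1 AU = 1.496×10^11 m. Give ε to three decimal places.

0.153

Orbital distance: d = 6.82 AU = 1.020×10^12 m.
Flux at the orbit: S = L/(4πd²) = 1.10×10^26/(4π·(1.02×10^12)²) = 8.409 W m^-2.
TOA balance gives T_e = 62.44 K.
Since (2−ε)/2 = (T_e/T_s)⁴ = 0.9233, ε = 0.1534.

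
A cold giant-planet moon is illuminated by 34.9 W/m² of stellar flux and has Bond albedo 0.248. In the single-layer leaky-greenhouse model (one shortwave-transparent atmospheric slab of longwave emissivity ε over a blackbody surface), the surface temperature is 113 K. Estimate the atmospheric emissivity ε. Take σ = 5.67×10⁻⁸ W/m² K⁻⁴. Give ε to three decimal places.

0.581

First, T_e = [34.90·(1−0.248)/(4σ)]^(1/4) = 103.7 K.
T_s⁴ = T_e⁴·2/(2−ε) → ε = 2 − 2(T_e/T_s)⁴ = 2 − 2·(103.7/113)⁴ = 0.5806.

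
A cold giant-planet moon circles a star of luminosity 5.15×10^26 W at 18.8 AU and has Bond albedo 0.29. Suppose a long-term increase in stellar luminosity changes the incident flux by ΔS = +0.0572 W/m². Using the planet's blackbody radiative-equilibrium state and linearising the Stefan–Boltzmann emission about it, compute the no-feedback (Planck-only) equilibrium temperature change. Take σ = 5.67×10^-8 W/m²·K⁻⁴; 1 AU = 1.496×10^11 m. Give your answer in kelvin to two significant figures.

d = 18.8 × 1.496×10^11 m = 2.812×10^12 m.
Flux at the orbit: S = L/(4πd²) = 5.15×10^26/(4π·(2.81×10^12)²) = 5.181 W/m².
Reference equilibrium: T_e = [S(1−α)/(4σ)]^(1/4) = 63.46 K.
Only a fraction (1−α) is absorbed and it's spread over 4πR², so ΔF = (1−α)ΔS/4 = 0.01015 W/m².
Planck response: λ_P = 4σT_e³ = 4·5.67×10⁻⁸·(63.46)³ = 0.05797 W/m²/K.
Hence the no-feedback warming is ΔF/(4σT_e³) = 0.175 K.

0.18 kelvin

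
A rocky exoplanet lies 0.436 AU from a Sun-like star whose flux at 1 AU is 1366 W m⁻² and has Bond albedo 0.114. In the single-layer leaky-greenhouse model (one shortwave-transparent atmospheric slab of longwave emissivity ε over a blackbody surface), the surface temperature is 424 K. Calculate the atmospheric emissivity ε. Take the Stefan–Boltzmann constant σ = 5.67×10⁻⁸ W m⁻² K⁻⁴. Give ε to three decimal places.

0.263

Flux at the orbit: S = 1366/(0.436)² = 7186 W m⁻².
TOA balance gives T_e = 409.3 K.
T_s⁴ = T_e⁴·2/(2−ε) → ε = 2 − 2(T_e/T_s)⁴ = 2 − 2·(409.3/424)⁴ = 0.2629.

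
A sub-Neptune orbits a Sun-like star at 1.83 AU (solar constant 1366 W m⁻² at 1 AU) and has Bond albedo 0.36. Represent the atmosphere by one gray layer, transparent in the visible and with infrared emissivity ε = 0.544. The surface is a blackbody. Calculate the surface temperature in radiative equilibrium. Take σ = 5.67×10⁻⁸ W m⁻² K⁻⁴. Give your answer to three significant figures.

Flux at the orbit: S = 1366/(1.83)² = 407.9 W m⁻².
The planet radiates to space at T_e = [S(1−α)/(4σ)]^(1/4) = 184.2 K.
Surface balance with a leaky layer gives σT_s⁴ = σT_e⁴·2/(2−ε), so T_s = T_e·[2/(2−0.544)]^(1/4) = 199.4 K.

199 kelvin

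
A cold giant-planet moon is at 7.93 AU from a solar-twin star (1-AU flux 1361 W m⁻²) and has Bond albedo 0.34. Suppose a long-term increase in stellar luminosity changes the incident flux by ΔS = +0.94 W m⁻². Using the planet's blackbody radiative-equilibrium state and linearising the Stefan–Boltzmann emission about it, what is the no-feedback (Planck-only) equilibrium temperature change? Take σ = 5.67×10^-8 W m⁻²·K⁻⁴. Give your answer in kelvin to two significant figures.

Flux at the orbit: S = 1361/(7.93)² = 21.64 W m⁻².
Reference equilibrium: T_e = [S(1−α)/(4σ)]^(1/4) = 89.08 K.
ΔF = Δ[S(1−α)]/4 = (1−0.34)·+0.94/4 = 0.1551 W m⁻².
The Planck feedback parameter is 4σT_e³ = 0.1603 W m⁻²/K.
Hence the no-feedback warming is ΔF/(4σT_e³) = 0.967 K.

0.97 K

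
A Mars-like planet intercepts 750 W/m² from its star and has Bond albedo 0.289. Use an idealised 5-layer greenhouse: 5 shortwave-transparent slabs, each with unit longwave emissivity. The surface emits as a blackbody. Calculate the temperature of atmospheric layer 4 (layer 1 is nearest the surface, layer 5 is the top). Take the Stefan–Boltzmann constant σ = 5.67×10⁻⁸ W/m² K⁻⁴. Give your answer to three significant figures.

262 K

OLR = S(1−α)/4 = 133.3 W/m²; the top layer radiates at T_e = 220.2 K.
In the N-layer model, layer k (counted from the surface) has T_k = (N+1−k)^(1/4)·T_e.
With k = 4: T_4 = (5+1−4)^¼·220.2 K = 261.9 K.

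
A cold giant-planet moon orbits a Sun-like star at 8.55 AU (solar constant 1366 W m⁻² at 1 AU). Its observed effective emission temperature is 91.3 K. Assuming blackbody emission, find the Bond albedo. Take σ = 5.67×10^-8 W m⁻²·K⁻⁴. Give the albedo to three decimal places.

0.157

Irradiance scales as 1/d², so S = 1366 W m⁻² × (1/8.55)² = 18.69 W m⁻².
Rearranging the radiative balance, α = 1 − 4σT⁴/S.
4σT⁴ = 4·5.67×10⁻⁸·(91.3)⁴ = 15.76 W m⁻².
1−α = 15.76/18.69 = 0.8433, so α = 0.1567.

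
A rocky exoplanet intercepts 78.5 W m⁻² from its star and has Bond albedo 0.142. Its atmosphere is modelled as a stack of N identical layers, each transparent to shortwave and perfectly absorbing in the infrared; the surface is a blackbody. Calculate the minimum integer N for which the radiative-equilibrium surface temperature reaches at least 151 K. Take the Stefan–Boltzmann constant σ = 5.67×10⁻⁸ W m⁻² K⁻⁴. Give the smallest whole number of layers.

1

OLR = S(1−α)/4 = 16.84 W m⁻²; the top layer radiates at T_e = 131.3 K.
Since T_s⁴ = (N+1)T_e⁴, we need N ≥ (T_s/T_e)⁴ − 1 = 0.751.
The minimum whole number is N = 1.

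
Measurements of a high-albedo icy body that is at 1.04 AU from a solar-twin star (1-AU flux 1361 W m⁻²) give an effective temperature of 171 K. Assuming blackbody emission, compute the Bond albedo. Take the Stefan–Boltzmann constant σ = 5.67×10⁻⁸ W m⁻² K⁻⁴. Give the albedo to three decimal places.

Flux at the orbit: S = 1361/(1.04)² = 1258 W m⁻².
From σT⁴ = S(1−α)/4 we invert for α: 1−α = 4σT⁴/S.
σT⁴ = 48.48 W m⁻², so 4σT⁴ = 193.9 W m⁻².
Hence α = 1 − 193.9/1258 = 0.8459.

0.846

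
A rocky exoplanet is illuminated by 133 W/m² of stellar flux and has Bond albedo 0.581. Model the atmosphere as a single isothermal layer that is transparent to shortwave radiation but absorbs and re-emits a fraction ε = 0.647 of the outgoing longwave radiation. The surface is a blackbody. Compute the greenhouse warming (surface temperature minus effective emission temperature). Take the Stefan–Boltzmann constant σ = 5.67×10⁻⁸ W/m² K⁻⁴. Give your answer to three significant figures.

12.9 K

The planet radiates to space at T_e = [S(1−α)/(4σ)]^(1/4) = 125.2 K.
The surface balance (absorbed SW + ε·downward IR = σT_s⁴) with T_a⁴ = T_s⁴/2 reduces to T_s = T_e·[2/(2−ε)]^¼ = 138.1 K.
The atmosphere warms the surface by 12.85 K.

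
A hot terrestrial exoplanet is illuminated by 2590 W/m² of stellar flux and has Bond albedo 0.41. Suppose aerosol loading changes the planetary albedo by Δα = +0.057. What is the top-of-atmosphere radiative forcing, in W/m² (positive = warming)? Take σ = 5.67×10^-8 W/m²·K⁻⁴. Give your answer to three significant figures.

ΔF = −(S/4)Δα = −(2590/4)×(+0.057) = -36.91 W/m².

-36.9 W/m²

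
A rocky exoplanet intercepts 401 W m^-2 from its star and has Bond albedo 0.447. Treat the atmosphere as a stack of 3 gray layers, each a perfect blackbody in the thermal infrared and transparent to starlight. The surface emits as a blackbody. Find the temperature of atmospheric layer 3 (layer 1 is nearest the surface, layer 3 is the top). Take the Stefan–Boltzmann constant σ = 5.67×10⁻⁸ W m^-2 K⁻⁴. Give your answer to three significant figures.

The effective emission temperature is T_e = [S(1−α)/(4σ)]^¼ = 176.8 K.
The net upward flux σT_e⁴ is constant between every pair of levels, so T_k⁴ = (N+1−k)T_e⁴.
With k = 3: T_3 = (3+1−3)^¼·176.8 K = 176.8 K.

177 K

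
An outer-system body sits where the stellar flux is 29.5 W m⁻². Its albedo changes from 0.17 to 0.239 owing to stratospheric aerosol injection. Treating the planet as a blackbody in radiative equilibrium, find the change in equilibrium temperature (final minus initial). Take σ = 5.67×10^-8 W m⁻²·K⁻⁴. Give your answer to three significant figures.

-2.19 K

With α = 0.17, T₁ = 101.9 K.
Final:   T₂ = [S(1−0.239)/(4σ)]^(1/4) = 99.74 K.
Change: 99.74 − 101.9 = -2.188 K.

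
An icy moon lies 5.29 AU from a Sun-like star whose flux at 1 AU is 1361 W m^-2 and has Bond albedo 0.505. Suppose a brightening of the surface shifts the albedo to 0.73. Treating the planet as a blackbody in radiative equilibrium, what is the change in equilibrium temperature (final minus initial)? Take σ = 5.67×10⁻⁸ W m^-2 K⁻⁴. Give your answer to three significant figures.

-14.3 kelvin

Flux at the orbit: S = 1361/(5.29)² = 48.63 W m^-2.
Initial: T₁ = [S(1−0.505)/(4σ)]^(1/4) = 101.5 K.
After:  T₂ = [48.63·0.27/(4σ)]^(1/4) = 87.23 K.
Change: 87.23 − 101.5 = -14.27 K.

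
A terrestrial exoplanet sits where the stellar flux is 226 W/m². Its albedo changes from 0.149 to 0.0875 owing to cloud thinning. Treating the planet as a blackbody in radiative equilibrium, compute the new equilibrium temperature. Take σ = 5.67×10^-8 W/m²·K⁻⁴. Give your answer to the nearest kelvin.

174 kelvin

With the new albedo, S(1−α₂)/4 = 51.56 W/m², so T₂ = 173.6 K.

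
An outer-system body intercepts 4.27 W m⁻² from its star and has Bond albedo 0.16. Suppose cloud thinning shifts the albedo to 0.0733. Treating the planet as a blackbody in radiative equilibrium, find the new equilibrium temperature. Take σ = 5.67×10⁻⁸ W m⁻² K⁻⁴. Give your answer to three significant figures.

64.6 K

With the new albedo, S(1−α₂)/4 = 0.9893 W m⁻², so T₂ = 64.63 K.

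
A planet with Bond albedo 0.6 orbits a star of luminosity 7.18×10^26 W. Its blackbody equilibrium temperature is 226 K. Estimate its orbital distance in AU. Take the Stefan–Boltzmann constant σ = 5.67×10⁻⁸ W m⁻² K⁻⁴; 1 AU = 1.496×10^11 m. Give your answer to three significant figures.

The flux needed for this T is 4σT⁴/(1−0.6) = 1479 W m⁻².
S = L/(4πd²) → d = √(L/4πS) = √(7.18×10^26/(4π·1479)) = 1.965×10^11 m = 1.314 AU.

1.31 AU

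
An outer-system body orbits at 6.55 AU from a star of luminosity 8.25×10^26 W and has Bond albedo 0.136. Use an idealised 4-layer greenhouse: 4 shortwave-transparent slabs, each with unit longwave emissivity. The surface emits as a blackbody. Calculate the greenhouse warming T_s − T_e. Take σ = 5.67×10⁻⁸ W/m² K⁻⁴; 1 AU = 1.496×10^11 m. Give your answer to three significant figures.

d = 6.55 × 1.496×10^11 m = 9.799×10^11 m.
S = L/(4πd²) = 68.38 W/m².
OLR = S(1−α)/4 = 14.77 W/m²; the top layer radiates at T_e = 127.0 K.
T_s = (N+1)^(1/4)·T_e = 190.0 K.
Warming: T_s − T_e = 62.93 K.

62.9 K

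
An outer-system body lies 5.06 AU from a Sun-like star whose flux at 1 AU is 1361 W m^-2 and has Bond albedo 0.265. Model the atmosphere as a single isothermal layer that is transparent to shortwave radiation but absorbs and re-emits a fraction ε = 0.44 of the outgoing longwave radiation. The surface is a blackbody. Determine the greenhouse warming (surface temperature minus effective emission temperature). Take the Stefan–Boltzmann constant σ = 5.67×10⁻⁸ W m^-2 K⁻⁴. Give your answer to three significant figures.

Irradiance scales as 1/d², so S = 1361 W m^-2 × (1/5.06)² = 53.16 W m^-2.
At the top of the atmosphere, σT_e⁴ = S(1−α)/4 = 9.768 W m^-2, giving T_e = 114.6 K.
The surface balance (absorbed SW + ε·downward IR = σT_s⁴) with T_a⁴ = T_s⁴/2 reduces to T_s = T_e·[2/(2−ε)]^¼ = 121.9 K.
T_s − T_e = 121.9 − 114.6 = 7.342 K.

7.34 K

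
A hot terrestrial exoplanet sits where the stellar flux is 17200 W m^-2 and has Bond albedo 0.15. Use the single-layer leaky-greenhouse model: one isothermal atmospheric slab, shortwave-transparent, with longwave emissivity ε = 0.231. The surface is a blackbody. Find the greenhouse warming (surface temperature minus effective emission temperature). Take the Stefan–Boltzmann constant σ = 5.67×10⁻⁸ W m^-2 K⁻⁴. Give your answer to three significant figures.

15.7 kelvin

The planet radiates to space at T_e = [S(1−α)/(4σ)]^(1/4) = 503.9 K.
For a single slab of emissivity ε, T_s⁴ = 2T_e⁴/(2−ε); thus T_s = 503.9·(1.131)^(1/4) = 519.6 K.
Greenhouse warming: T_s − T_e = 15.70 K.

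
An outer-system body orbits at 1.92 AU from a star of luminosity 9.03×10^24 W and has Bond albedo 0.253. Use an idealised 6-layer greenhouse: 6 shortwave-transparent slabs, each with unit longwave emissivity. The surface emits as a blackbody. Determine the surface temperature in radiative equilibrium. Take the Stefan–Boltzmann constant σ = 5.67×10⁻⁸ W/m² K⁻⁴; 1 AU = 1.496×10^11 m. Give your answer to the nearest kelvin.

119 K

Orbital distance: d = 1.92 AU = 2.872×10^11 m.
S = L/(4πd²) = 8.710 W/m².
Top-of-atmosphere balance: σT_e⁴ = S(1−α)/4 = 1.627 W/m² → T_e = 73.19 K.
Layer-by-layer balance gives σT_s⁴ = (N+1)σT_e⁴, so T_s = 7^¼·73.19 = 119.0 K.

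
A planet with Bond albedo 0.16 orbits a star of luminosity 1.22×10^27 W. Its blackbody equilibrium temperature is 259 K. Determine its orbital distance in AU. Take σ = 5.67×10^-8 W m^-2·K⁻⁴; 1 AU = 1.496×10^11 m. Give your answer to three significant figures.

Energy balance gives S = 4σT⁴/(1−α) = 1215 W m^-2.
Then d = [L/(4πS)]^(1/2) = 2.827×10^11 m, i.e. 1.890 AU.

1.89 AU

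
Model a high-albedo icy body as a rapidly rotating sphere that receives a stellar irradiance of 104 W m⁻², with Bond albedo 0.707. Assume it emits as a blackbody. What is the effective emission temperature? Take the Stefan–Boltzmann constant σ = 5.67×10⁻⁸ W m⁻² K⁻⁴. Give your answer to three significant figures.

Averaging over the sphere, the absorbed flux is S(1−α)/4 = 7.618 W m⁻².
Set σT⁴ = 7.618 → T = (7.618/σ)^(1/4) = 107.7 K.

108 K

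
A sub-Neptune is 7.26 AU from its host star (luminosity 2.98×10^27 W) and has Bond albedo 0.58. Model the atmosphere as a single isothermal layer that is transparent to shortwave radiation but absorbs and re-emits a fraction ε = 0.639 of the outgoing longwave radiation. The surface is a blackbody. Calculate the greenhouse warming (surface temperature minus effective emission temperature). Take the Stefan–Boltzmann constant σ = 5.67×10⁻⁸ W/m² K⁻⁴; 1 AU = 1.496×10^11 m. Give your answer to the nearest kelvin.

d = 7.26 × 1.496×10^11 m = 1.086×10^12 m.
Flux at the orbit: S = L/(4πd²) = 2.98×10^27/(4π·(1.09×10^12)²) = 201.0 W/m².
Effective emission temperature (TOA balance): σT_e⁴ = S(1−α)/4 = 21.11 W/m² → T_e = 138.9 K.
For a single slab of emissivity ε, T_s⁴ = 2T_e⁴/(2−ε); thus T_s = 138.9·(1.47)^(1/4) = 152.9 K.
Greenhouse warming: T_s − T_e = 14.03 K.

14 K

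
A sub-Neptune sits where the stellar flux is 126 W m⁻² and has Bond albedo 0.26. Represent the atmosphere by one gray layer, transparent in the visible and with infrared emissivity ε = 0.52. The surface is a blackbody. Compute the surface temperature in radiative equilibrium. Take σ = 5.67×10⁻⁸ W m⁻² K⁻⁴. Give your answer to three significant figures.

The planet radiates to space at T_e = [S(1−α)/(4σ)]^(1/4) = 142.4 K.
The surface balance (absorbed SW + ε·downward IR = σT_s⁴) with T_a⁴ = T_s⁴/2 reduces to T_s = T_e·[2/(2−ε)]^¼ = 153.5 K.

154 kelvin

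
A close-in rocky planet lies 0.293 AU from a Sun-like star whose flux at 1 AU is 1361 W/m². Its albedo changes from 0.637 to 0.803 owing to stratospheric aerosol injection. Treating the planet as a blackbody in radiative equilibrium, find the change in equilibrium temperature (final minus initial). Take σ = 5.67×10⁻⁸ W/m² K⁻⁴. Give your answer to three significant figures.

By the inverse-square law, S = 1361/0.293² = 15850 W/m².
Before: T₁ = [15850·0.363/(4σ)]^(1/4) = 399.1 K.
With α = 0.803, T₂ = 342.6 K.
Change: 342.6 − 399.1 = -56.55 K.

-56.6 K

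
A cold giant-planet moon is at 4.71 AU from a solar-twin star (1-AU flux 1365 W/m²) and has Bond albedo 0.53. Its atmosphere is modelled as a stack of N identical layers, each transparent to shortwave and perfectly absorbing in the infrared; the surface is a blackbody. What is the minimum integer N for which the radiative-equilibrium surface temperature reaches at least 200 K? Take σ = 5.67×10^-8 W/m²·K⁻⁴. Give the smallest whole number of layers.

12

By the inverse-square law, S = 1365/4.71² = 61.53 W/m².
The effective emission temperature is T_e = [S(1−α)/(4σ)]^¼ = 106.3 K.
T_s = (N+1)^(1/4)·T_e ≥ 200 K requires N+1 ≥ (T_s/T_e)⁴ = (200/106.3)⁴ = 12.548.
So N ≥ 11.548; the smallest integer is N = 12.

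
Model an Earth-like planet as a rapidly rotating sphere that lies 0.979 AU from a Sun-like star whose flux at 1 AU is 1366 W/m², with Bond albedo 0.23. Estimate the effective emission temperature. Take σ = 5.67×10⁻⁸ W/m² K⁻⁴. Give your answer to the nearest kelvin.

Flux at the orbit: S = 1366/(0.979)² = 1425 W/m².
Averaging over the sphere, the absorbed flux is S(1−α)/4 = 274.4 W/m².
In equilibrium σT⁴ equals this, so T = 263.7 K.

264 kelvin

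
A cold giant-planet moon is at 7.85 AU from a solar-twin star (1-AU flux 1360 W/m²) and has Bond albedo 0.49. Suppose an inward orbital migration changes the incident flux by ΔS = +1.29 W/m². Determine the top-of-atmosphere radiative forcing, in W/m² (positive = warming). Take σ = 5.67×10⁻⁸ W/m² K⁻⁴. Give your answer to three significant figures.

0.164 W/m²

Flux at the orbit: S = 1360/(7.85)² = 22.07 W/m².
ΔF = Δ[S(1−α)]/4 = (1−0.49)·+1.29/4 = 0.1645 W/m².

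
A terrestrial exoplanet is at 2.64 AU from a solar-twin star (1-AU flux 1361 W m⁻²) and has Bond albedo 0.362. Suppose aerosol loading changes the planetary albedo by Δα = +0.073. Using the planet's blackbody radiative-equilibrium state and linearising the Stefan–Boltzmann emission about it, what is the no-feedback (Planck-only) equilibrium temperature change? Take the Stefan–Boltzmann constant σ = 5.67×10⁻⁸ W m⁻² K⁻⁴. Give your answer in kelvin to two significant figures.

Irradiance scales as 1/d², so S = 1361 W m⁻² × (1/2.64)² = 195.3 W m⁻².
The baseline emission temperature is T_e = 153.1 K.
ΔF = −(S/4)Δα = −(195.3/4)×(+0.073) = -3.564 W m⁻².
Planck response: λ_P = 4σT_e³ = 4·5.67×10⁻⁸·(153.1)³ = 0.8138 W m⁻²/K.
Hence the no-feedback warming is ΔF/(4σT_e³) = -4.38 K.

-4.4 K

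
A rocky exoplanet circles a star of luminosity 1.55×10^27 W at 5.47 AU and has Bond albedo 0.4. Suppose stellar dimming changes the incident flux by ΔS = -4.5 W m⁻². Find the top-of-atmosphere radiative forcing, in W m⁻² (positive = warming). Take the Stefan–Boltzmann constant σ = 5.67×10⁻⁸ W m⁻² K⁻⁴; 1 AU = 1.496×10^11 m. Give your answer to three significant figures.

-0.675 W m⁻²

d = 5.47 × 1.496×10^11 m = 8.183×10^11 m.
Flux at the orbit: S = L/(4πd²) = 1.55×10^27/(4π·(8.18×10^11)²) = 184.2 W m⁻².
TOA radiative forcing: ΔF = (1−α)ΔS/4 = 0.6·(-4.5)/4 = -0.6750 W m⁻².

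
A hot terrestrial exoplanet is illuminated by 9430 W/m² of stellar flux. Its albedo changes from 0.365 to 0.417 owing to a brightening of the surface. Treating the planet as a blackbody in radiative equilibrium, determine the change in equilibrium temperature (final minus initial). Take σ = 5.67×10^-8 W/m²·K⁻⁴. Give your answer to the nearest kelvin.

-9 kelvin

Before: T₁ = [9430·0.635/(4σ)]^(1/4) = 403.1 K.
After:  T₂ = [9430·0.583/(4σ)]^(1/4) = 394.6 K.
ΔT = T₂ − T₁ = -8.519 K.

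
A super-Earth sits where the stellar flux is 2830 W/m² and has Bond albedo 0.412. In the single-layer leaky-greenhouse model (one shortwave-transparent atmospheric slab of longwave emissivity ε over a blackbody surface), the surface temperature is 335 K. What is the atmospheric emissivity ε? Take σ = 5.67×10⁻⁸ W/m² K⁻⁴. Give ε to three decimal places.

0.835

TOA balance gives T_e = 292.7 K.
Since (2−ε)/2 = (T_e/T_s)⁴ = 0.5826, ε = 0.8349.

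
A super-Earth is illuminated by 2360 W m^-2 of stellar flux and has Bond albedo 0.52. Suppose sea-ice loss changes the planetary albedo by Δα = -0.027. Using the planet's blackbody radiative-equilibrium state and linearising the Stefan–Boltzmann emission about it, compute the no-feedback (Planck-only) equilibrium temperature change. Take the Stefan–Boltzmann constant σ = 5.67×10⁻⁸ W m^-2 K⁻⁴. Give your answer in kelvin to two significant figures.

Unperturbed T_e = [2360·(1−0.52)/(4σ)]^¼ = 265.8 K.
ΔF = −(S/4)Δα = −(2360/4)×(-0.027) = 15.93 W m^-2.
Linearising σT⁴ gives d(σT⁴)/dT = 4σT_e³ = 4.261 W m^-2 per K.
ΔT₀ = ΔF/λ_P = 15.93/4.261 = 3.74 K.

3.7 kelvin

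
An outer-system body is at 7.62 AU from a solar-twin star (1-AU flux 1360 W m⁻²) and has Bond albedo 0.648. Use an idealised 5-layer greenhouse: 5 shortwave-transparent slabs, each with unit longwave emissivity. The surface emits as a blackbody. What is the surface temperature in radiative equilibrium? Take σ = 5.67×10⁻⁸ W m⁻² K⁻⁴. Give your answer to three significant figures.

122 K

By the inverse-square law, S = 1360/7.62² = 23.42 W m⁻².
OLR = S(1−α)/4 = 2.061 W m⁻²; the top layer radiates at T_e = 77.65 K.
With N = 5 opaque layers, T_s = (N+1)^(1/4)·T_e = 6^(1/4)·77.65 = 121.5 K.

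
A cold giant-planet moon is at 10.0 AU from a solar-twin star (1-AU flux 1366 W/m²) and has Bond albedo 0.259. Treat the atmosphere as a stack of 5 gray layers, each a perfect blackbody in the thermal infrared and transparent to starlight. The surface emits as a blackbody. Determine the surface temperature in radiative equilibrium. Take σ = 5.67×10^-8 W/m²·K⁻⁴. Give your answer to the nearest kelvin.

128 K

Irradiance scales as 1/d², so S = 1366 W/m² × (1/10.0)² = 13.66 W/m².
The effective emission temperature is T_e = [S(1−α)/(4σ)]^¼ = 81.73 K.
Layer-by-layer balance gives σT_s⁴ = (N+1)σT_e⁴, so T_s = 6^¼·81.73 = 127.9 K.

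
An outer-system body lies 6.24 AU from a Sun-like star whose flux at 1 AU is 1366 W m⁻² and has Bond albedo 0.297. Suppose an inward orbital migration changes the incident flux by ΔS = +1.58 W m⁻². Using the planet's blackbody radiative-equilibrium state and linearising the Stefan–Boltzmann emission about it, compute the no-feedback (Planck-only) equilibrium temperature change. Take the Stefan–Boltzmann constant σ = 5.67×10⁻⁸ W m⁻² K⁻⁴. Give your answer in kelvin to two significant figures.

Flux at the orbit: S = 1366/(6.24)² = 35.08 W m⁻².
The baseline emission temperature is T_e = 102.1 K.
TOA radiative forcing: ΔF = (1−α)ΔS/4 = 0.703·(+1.58)/4 = 0.2777 W m⁻².
Planck response: λ_P = 4σT_e³ = 4·5.67×10⁻⁸·(102.1)³ = 0.2415 W m⁻²/K.
So ΔT₀ = 0.2777/0.2415 = 1.15 K.

1.1 kelvin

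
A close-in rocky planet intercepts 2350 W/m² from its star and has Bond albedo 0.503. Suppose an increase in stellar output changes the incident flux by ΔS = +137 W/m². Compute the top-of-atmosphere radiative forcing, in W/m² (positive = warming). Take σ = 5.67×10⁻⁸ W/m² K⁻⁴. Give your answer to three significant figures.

Only a fraction (1−α) is absorbed and it's spread over 4πR², so ΔF = (1−α)ΔS/4 = 17.02 W/m².

17.0 W/m²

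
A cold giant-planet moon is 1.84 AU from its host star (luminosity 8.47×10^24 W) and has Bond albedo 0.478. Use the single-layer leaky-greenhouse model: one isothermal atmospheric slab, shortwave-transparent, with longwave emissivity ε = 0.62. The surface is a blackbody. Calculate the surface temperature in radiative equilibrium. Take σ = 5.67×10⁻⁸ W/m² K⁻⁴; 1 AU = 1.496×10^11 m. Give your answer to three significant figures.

73.8 K

Orbital distance: d = 1.84 AU = 2.753×10^11 m.
Flux at the orbit: S = L/(4πd²) = 8.47×10^24/(4π·(2.75×10^11)²) = 8.896 W/m².
At the top of the atmosphere, σT_e⁴ = S(1−α)/4 = 1.161 W/m², giving T_e = 67.27 K.
For a single slab of emissivity ε, T_s⁴ = 2T_e⁴/(2−ε); thus T_s = 67.27·(1.449)^(1/4) = 73.81 K.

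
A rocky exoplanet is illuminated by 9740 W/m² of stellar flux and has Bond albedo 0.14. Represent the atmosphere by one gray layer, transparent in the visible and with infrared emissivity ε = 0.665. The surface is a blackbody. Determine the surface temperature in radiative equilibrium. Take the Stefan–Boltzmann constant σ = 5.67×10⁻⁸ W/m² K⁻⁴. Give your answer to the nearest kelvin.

485 kelvin

Effective emission temperature (TOA balance): σT_e⁴ = S(1−α)/4 = 2094 W/m² → T_e = 438.4 K.
Surface balance with a leaky layer gives σT_s⁴ = σT_e⁴·2/(2−ε), so T_s = T_e·[2/(2−0.665)]^(1/4) = 485.0 K.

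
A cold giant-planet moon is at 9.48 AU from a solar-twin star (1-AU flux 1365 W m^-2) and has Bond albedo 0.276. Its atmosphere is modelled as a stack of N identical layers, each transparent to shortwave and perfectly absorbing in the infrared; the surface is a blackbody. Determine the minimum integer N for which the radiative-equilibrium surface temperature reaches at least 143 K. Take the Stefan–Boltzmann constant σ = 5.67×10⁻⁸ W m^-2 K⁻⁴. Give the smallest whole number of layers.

8

Irradiance scales as 1/d², so S = 1365 W m^-2 × (1/9.48)² = 15.19 W m^-2.
OLR = S(1−α)/4 = 2.749 W m^-2; the top layer radiates at T_e = 83.45 K.
Since T_s⁴ = (N+1)T_e⁴, we need N ≥ (T_s/T_e)⁴ − 1 = 7.624.
The minimum whole number is N = 8.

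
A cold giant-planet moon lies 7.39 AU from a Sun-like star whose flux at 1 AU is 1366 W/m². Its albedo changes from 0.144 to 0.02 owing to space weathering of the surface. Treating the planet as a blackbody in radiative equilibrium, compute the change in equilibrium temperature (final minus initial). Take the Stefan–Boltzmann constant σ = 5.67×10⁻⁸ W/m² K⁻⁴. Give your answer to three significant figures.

By the inverse-square law, S = 1366/7.39² = 25.01 W/m².
Initial: T₁ = [S(1−0.144)/(4σ)]^(1/4) = 98.57 K.
With α = 0.02, T₂ = 102.0 K.
Change: 102.0 − 98.57 = 3.391 K.

3.39 kelvin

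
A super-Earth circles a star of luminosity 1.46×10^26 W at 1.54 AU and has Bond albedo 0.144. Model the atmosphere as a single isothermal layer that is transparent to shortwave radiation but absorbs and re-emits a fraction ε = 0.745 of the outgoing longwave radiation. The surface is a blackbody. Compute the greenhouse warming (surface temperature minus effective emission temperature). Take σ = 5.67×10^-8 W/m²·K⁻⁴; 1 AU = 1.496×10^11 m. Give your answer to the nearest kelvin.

21 K

Orbital distance: d = 1.54 AU = 2.304×10^11 m.
Flux at the orbit: S = L/(4πd²) = 1.46×10^26/(4π·(2.30×10^11)²) = 218.9 W/m².
The planet radiates to space at T_e = [S(1−α)/(4σ)]^(1/4) = 169.5 K.
The surface balance (absorbed SW + ε·downward IR = σT_s⁴) with T_a⁴ = T_s⁴/2 reduces to T_s = T_e·[2/(2−ε)]^¼ = 190.5 K.
Greenhouse warming: T_s − T_e = 20.95 K.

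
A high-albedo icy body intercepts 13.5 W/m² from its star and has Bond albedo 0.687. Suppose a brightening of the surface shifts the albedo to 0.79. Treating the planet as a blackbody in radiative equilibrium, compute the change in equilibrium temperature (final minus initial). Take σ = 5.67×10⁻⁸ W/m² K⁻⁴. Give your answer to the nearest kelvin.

With α = 0.687, T₁ = 65.70 K.
With α = 0.79, T₂ = 59.46 K.
Change: 59.46 − 65.70 = -6.239 K.

-6 kelvin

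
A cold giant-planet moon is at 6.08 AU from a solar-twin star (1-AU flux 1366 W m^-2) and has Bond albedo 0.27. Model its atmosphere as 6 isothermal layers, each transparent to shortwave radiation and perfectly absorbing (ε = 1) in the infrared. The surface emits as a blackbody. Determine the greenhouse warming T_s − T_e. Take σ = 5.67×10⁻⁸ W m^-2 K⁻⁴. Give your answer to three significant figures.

Flux at the orbit: S = 1366/(6.08)² = 36.95 W m^-2.
OLR = S(1−α)/4 = 6.744 W m^-2; the top layer radiates at T_e = 104.4 K.
T_s = (N+1)^(1/4)·T_e = 169.9 K.
So the greenhouse effect raises the surface by 169.9 − 104.4 = 65.43 K.

65.4 kelvin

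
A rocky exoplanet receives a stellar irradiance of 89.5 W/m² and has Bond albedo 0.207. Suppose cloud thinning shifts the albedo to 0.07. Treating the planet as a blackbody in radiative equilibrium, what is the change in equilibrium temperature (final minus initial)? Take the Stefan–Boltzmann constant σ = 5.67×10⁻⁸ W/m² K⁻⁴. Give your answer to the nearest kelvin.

5 K

Before: T₁ = [89.50·0.793/(4σ)]^(1/4) = 133.0 K.
Final:   T₂ = [S(1−0.07)/(4σ)]^(1/4) = 138.4 K.
Change: 138.4 − 133.0 = 5.406 K.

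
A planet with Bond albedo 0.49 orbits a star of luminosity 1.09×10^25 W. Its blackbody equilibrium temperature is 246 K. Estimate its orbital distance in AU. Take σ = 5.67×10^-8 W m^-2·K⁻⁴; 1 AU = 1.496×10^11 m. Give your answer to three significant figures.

0.154 AU

Energy balance gives S = 4σT⁴/(1−α) = 1629 W m^-2.
Then d = [L/(4πS)]^(1/2) = 2.308×10^10 m, i.e. 0.1543 AU.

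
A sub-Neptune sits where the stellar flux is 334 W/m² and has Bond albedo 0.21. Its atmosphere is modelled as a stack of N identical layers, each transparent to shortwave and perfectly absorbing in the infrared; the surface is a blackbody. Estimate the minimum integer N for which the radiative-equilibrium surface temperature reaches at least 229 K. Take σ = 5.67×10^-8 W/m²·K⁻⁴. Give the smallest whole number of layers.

2

The effective emission temperature is T_e = [S(1−α)/(4σ)]^¼ = 184.7 K.
T_s = (N+1)^(1/4)·T_e ≥ 229 K requires N+1 ≥ (T_s/T_e)⁴ = (229/184.7)⁴ = 2.364.
The minimum whole number is N = 2.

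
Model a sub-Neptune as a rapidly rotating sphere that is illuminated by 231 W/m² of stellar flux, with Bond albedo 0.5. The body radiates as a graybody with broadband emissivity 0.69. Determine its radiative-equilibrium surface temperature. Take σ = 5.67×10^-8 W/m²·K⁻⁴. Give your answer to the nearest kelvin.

The planet absorbs (1−α)S over its disc πR² and re-emits over 4πR², so the mean absorbed flux is (1−0.5)·231.0/4 = 28.88 W/m².
Equating to εσT⁴ with ε = 0.69: T = (28.88/0.69σ)^(1/4) = 164.8 K.

165 K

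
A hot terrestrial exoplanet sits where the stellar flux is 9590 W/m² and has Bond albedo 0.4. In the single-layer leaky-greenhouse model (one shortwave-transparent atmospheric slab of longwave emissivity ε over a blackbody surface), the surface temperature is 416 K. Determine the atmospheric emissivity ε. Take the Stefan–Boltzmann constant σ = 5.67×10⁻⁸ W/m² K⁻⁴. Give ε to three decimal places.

0.306

First, T_e = [9590·(1−0.4)/(4σ)]^(1/4) = 399.1 K.
T_s⁴ = T_e⁴·2/(2−ε) → ε = 2 − 2(T_e/T_s)⁴ = 2 − 2·(399.1/416)⁴ = 0.3057.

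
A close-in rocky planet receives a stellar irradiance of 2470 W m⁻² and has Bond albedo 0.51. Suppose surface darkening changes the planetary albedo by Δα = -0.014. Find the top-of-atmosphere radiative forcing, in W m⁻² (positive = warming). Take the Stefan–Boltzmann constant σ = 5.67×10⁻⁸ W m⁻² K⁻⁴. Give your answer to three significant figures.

8.64 W m⁻²

ΔF = −(S/4)Δα = −(2470/4)×(-0.014) = 8.645 W m⁻².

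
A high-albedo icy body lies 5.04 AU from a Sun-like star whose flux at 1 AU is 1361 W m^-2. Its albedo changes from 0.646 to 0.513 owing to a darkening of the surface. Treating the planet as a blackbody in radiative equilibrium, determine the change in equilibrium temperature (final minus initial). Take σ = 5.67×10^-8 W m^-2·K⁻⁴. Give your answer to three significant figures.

By the inverse-square law, S = 1361/5.04² = 53.58 W m^-2.
With α = 0.646, T₁ = 95.63 K.
Final:   T₂ = [S(1−0.513)/(4σ)]^(1/4) = 103.6 K.
Change: 103.6 − 95.63 = 7.938 K.

7.94 kelvin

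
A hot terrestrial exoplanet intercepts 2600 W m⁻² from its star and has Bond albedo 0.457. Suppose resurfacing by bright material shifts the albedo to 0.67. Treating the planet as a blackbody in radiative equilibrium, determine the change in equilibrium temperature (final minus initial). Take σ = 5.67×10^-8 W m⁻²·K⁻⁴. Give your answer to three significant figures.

With α = 0.457, T₁ = 280.9 K.
After:  T₂ = [2600·0.33/(4σ)]^(1/4) = 248.0 K.
ΔT = T₂ − T₁ = -32.88 K.

-32.9 K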